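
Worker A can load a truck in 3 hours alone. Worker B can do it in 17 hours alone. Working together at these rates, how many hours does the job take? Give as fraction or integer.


Rate of A = 1/3 job per hour
Rate of B = 1/17 job per hour
Combined rate = 1/3 + 1/17
Find common denominator: (17 + 3)/(3*17) = 20/51
Combined rate = 20/51 job per hour
Time together = 1 / (20/51) = 51/20 hours

51/20


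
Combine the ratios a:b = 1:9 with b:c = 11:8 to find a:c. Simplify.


Given a:b = 1:9 and b:c = 11:8
Make b consistent. Multiply first ratio by 11: a:b = 11:99
Multiply second ratio by 9: b:c = 99:72
Now b = 99 in both, so a:b:c = 11:99:72
Therefore a:c = 11:72
Simplify by GCD: a:c = 11:72

11:72


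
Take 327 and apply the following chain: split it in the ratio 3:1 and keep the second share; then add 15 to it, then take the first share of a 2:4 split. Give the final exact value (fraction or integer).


Start with 327.
Step 1: Split 3:1, second share = 327 * 1/4 = 327/4
Step 2: Add 15: 327/4+15=387/4; split 2:4 first = 387/4*2/6 = 129/4
Final result = 129/4

129/4


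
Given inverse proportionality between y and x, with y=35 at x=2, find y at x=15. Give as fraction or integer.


Inverse proportion: y = k/x
Find k: k = 2 * 35 = 70
Compute y at x=15: y = 70/15
y = 14/3

14/3


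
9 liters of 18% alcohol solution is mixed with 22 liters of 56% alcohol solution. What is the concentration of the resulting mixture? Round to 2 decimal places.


Solute in mixture 1 = 18% of 9 L = 9*18/100 = 81/50 L
Solute in mixture 2 = 56% of 22 L = 22*56/100 = 308/25 L
Total solute = 81/50 + 308/25 = 697/50 L
Total volume = 9 + 22 = 31 L
Final concentration = 697/50/31 * 100 = 44.97%

44.97


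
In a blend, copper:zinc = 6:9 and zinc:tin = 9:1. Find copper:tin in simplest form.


Given a:b = 6:9 and b:c = 9:1
Make b consistent. Multiply first ratio by 9: a:b = 54:81
Multiply second ratio by 9: b:c = 81:9
Now b = 81 in both, so a:b:c = 54:81:9
Therefore a:c = 54:9
Simplify by GCD: a:c = 6:1

6:1


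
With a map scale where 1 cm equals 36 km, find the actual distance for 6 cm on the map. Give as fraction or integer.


Map scale: 1 cm = 36 km
Measured distance on map = 6 cm
Set up proportion: 6 * 36 / 1
= 216 / 1
= 216 km

216


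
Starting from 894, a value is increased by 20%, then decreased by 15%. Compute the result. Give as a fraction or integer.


Start: 894
Step 1: increase by 20% => multiply by 120/100
  894 * 120/100 = 5364/5
Step 2: decrease by 15% => multiply by 85/100
  5364/5 * 85/100 = 22797/25
Final value = 22797/25

22797/25


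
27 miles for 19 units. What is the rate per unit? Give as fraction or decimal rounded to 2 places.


Total miles = 27
Number of units = 19
Unit rate = 27 / 19
= 1.42 miles per unit

1.42


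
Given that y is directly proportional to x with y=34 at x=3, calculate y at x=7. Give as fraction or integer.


Direct proportion: y = kx
Find k: k = 34/3 = 34/3
Compute y at x=7: y = 34/3 * 7
y = 238/3

238/3


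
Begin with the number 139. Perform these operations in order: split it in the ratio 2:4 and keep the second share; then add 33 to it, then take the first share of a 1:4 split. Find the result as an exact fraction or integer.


Start with 139.
Step 1: Split 2:4, second share = 139 * 4/6 = 278/3
Step 2: Add 33: 278/3+33=377/3; split 1:4 first = 377/3*1/5 = 377/15
Final result = 377/15

377/15


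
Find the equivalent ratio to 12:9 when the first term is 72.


Original ratio: 12:9
First term target: 72
Scale factor = 72 / 12 = 6
Multiply second term: 9 * 6 = 54
Equivalent ratio = 72:54

72:54


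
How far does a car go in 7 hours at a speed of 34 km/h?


Using distance = speed * time
Speed = 34 km/h
Time = 7 hours
Distance = 34 * 7
= 238 km

238


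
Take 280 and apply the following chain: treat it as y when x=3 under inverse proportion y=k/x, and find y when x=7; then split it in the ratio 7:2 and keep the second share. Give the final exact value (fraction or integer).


Start with 280.
Step 1: Inverse prop: k = (280)*3; new y = k/7 = 280*3/7 = 120
Step 2: Split 7:2, second share = 120 * 2/9 = 80/3
Final result = 80/3

80/3


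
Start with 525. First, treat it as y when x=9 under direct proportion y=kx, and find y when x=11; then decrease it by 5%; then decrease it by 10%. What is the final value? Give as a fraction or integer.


Start with 525.
Step 1: Direct prop: k = (525)/9; new y = k*11 = 525*11/9 = 1925/3
Step 2: Decrease by 5%: 1925/3 * 95/100 = 7315/12
Step 3: Decrease by 10%: 7315/12 * 90/100 = 4389/8
Final result = 4389/8

4389/8


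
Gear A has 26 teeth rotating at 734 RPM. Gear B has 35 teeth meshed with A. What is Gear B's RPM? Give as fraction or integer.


Gear ratio: teeth_A * RPM_A = teeth_B * RPM_B
26 * 734 = 35 * RPM_B
19084 = 35 * RPM_B
RPM_B = 19084 / 35
RPM_B = 19084/35

19084/35


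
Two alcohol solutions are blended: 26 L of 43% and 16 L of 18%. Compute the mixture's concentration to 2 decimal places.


Solute in mixture 1 = 43% of 26 L = 26*43/100 = 559/50 L
Solute in mixture 2 = 18% of 16 L = 16*18/100 = 72/25 L
Total solute = 559/50 + 72/25 = 703/50 L
Total volume = 26 + 16 = 42 L
Final concentration = 703/50/42 * 100 = 33.48%

33.48


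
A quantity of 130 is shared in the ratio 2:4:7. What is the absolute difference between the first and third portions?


Total parts = 2 + 4 + 7 = 13
Value per part = 130 / 13 = 10
Shares: 2*10=20, 4*10=40, 7*10=70
First share = 20, third share = 70
Difference = |20 - 70| = 50

50


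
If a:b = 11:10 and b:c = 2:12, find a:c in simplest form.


Given a:b = 11:10 and b:c = 2:12
Make b consistent. Multiply first ratio by 2: a:b = 22:20
Multiply second ratio by 10: b:c = 20:120
Now b = 20 in both, so a:b:c = 22:20:120
Therefore a:c = 22:120
Simplify by GCD: a:c = 11:60

11:60


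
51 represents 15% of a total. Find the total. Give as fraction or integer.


Given: 51 is 15% of the whole
Set up: 51 = 15/100 * whole
whole = 51 * 100 / 15
whole = 5100 / 15
whole = 340

340


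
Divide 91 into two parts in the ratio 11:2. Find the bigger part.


Total parts = 11 + 2 = 13
Value per part = 91 / 13 = 7
First share = 11 * 7 = 77
Second share = 2 * 7 = 14
Larger share = 77

77


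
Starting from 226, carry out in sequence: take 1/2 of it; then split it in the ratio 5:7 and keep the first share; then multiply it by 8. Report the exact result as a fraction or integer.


Start with 226.
Step 1: Take 1/2: 226 * 1/2 = 113
Step 2: Split 5:7, first share = 113 * 5/12 = 565/12
Step 3: Multiply by 8: 565/12 * 8 = 1130/3
Final result = 1130/3

1130/3


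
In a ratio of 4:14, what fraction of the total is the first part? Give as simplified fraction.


Total parts = 4 + 14 = 18
First part fraction = 4/18
Simplify: 4/18 = 2/9

2/9


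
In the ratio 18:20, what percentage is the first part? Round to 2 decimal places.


Total parts = 18 + 20 = 38
First part fraction = 18/38
Percentage = (18/38) * 100
= 0.473684 * 100
= 47.37%

47.37


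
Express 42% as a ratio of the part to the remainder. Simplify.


Part = 42%, Remainder = 58%
Ratio = 42:58
GCD(42, 58) = 2
Simplify: 21:29 = 21:29

21:29


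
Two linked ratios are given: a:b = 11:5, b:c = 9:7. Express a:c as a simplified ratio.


Given a:b = 11:5 and b:c = 9:7
Make b consistent. Multiply first ratio by 9: a:b = 99:45
Multiply second ratio by 5: b:c = 45:35
Now b = 45 in both, so a:b:c = 99:45:35
Therefore a:c = 99:35
Simplify by GCD: a:c = 99:35

99:35


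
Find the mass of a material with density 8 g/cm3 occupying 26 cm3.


Using mass = density * volume
Density = 8 g/cm3
Volume = 26 cm3
Mass = 8 * 26
= 208 g

208


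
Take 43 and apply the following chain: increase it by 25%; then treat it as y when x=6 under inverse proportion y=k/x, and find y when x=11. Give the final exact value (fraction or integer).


Start with 43.
Step 1: Increase by 25%: 43 * 125/100 = 215/4
Step 2: Inverse prop: k = (215/4)*6; new y = k/11 = 215/4*6/11 = 645/22
Final result = 645/22

645/22


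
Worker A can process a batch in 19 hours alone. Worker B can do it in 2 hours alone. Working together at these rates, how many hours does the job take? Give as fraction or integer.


Rate of A = 1/19 job per hour
Rate of B = 1/2 job per hour
Combined rate = 1/19 + 1/2
Find common denominator: (2 + 19)/(19*2) = 21/38
Combined rate = 21/38 job per hour
Time together = 1 / (21/38) = 38/21 hours

38/21


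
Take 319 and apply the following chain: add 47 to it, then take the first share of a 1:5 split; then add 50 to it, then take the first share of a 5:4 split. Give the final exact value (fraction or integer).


Start with 319.
Step 1: Add 47: 319+47=366; split 1:5 first = 366*1/6 = 61
Step 2: Add 50: 61+50=111; split 5:4 first = 111*5/9 = 185/3
Final result = 185/3

185/3


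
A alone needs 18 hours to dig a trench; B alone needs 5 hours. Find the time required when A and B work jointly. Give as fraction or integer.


Rate of A = 1/18 job per hour
Rate of B = 1/5 job per hour
Combined rate = 1/18 + 1/5
Find common denominator: (5 + 18)/(18*5) = 23/90
Combined rate = 23/90 job per hour
Time together = 1 / (23/90) = 90/23 hours

90/23


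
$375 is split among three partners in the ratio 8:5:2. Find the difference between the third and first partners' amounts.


Total parts = 8 + 5 + 2 = 15
Value per part = 375 / 15 = 25
Shares: 8*25=200, 5*25=125, 2*25=50
Third share = 50, first share = 200
Difference = |50 - 200| = 150

150


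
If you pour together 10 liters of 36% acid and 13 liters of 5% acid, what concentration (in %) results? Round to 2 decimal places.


Solute in mixture 1 = 36% of 10 L = 10*36/100 = 18/5 L
Solute in mixture 2 = 5% of 13 L = 13*5/100 = 13/20 L
Total solute = 18/5 + 13/20 = 17/4 L
Total volume = 10 + 13 = 23 L
Final concentration = 17/4/23 * 100 = 18.48%

18.48


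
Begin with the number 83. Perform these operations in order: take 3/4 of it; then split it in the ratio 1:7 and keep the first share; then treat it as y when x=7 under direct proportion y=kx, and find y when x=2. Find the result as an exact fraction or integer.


Start with 83.
Step 1: Take 3/4: 83 * 3/4 = 249/4
Step 2: Split 1:7, first share = 249/4 * 1/8 = 249/32
Step 3: Direct prop: k = (249/32)/7; new y = k*2 = 249/32*2/7 = 249/112
Final result = 249/112

249/112


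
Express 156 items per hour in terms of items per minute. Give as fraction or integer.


Converting from per hour to per minute
Rate = 156 items per hour
Divide by 60: 156/60
= 13/5 items per minute

13/5


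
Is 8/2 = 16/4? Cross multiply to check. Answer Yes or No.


Cross multiply to check 8/2 = 16/4
Left cross product: 8 * 4 = 32
Right cross product: 2 * 16 = 32
32 = 32
Equal, so proportions match => Yes

Yes


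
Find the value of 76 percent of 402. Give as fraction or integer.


Compute 76% of 402
Convert percentage: 76% = 76/100
Multiply: 402 * 76/100
= 30552/100
= 7638/25

7638/25


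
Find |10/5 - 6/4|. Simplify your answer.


Simplify: 10/5 = 2 and 6/4 = 3/2
Find common denominator: LCD = 2
Convert: 4/2 and 3/2
Difference = |4 - 3|/2 = 1/2
Simplified = 1/2

1/2


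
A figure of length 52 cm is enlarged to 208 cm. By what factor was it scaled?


Original length = 52 cm
Scaled length = 208 cm
Scale factor = 208 / 52
= 4

4


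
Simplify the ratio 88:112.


Find GCD(88, 112)
GCD = 8
Divide both by 8: 88/8 = 11, 112/8 = 14
Simplified ratio = 11:14

11:14


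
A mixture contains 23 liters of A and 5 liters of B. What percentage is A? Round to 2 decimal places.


Volume of A = 23 L
Volume of B = 5 L
Total volume = 23 + 5 = 28 L
Percentage of A = (23/28) * 100
= 82.14%

82.14


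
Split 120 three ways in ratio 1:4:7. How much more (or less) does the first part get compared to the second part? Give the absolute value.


Total parts = 1 + 4 + 7 = 12
Value per part = 120 / 12 = 10
Shares: 1*10=10, 4*10=40, 7*10=70
First share = 10, second share = 40
Difference = |10 - 40| = 30

30


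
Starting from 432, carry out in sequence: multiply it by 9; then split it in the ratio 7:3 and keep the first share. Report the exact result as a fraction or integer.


Start with 432.
Step 1: Multiply by 9: 432 * 9 = 3888
Step 2: Split 7:3, first share = 3888 * 7/10 = 13608/5
Final result = 13608/5

13608/5


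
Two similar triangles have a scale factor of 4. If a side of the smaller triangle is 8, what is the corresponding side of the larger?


Similar triangles have proportional sides
Scale factor = 4
Smaller side = 8
Corresponding larger side = 8 * 4
= 32

32


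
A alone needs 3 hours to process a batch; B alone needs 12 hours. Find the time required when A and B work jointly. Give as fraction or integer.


Rate of A = 1/3 job per hour
Rate of B = 1/12 job per hour
Combined rate = 1/3 + 1/12
Find common denominator: (12 + 3)/(3*12) = 15/36
Combined rate = 5/12 job per hour
Time together = 1 / (5/12) = 12/5 hours

12/5


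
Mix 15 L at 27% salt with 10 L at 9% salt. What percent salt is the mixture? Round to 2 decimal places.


Solute in mixture 1 = 27% of 15 L = 15*27/100 = 81/20 L
Solute in mixture 2 = 9% of 10 L = 10*9/100 = 9/10 L
Total solute = 81/20 + 9/10 = 99/20 L
Total volume = 15 + 10 = 25 L
Final concentration = 99/20/25 * 100 = 19.80%

19.80


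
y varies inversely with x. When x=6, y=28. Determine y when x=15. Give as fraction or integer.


Inverse proportion: y = k/x
Find k: k = 6 * 28 = 168
Compute y at x=15: y = 168/15
y = 56/5

56/5


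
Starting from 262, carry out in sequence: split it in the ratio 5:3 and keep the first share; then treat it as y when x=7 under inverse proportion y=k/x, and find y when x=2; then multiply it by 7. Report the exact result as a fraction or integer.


Start with 262.
Step 1: Split 5:3, first share = 262 * 5/8 = 655/4
Step 2: Inverse prop: k = (655/4)*7; new y = k/2 = 655/4*7/2 = 4585/8
Step 3: Multiply by 7: 4585/8 * 7 = 32095/8
Final result = 32095/8

32095/8


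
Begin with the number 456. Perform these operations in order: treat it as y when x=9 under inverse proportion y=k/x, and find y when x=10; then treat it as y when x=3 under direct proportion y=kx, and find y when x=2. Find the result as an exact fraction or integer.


Start with 456.
Step 1: Inverse prop: k = (456)*9; new y = k/10 = 456*9/10 = 2052/5
Step 2: Direct prop: k = (2052/5)/3; new y = k*2 = 2052/5*2/3 = 1368/5
Final result = 1368/5

1368/5


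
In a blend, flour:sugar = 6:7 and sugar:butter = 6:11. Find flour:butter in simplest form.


Given a:b = 6:7 and b:c = 6:11
Make b consistent. Multiply first ratio by 6: a:b = 36:42
Multiply second ratio by 7: b:c = 42:77
Now b = 42 in both, so a:b:c = 36:42:77
Therefore a:c = 36:77
Simplify by GCD: a:c = 36:77

36:77


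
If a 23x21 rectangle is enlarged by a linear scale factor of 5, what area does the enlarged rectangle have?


Original dimensions: 23 x 21
Enlargement factor = 5
New width = 23 * 5 = 115
New height = 21 * 5 = 105
New area = 115 * 105 = 12075

12075


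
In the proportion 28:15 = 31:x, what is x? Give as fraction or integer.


Setting up: 28/15 = 31/x
Cross multiply: 28 * x = 15 * 31
28x = 465
x = 465/28
x = 465/28

465/28


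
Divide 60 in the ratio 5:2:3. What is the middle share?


Ratio = 5:2:3
Total parts = 5 + 2 + 3 = 10
Value per part = 60 / 10 = 6
First share = 5 * 6 = 30
Middle share = 2 * 6 = 12
Third share = 3 * 6 = 18

12


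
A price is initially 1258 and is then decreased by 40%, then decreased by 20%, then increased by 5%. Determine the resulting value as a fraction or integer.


Start: 1258
Step 1: decrease by 40% => multiply by 60/100
  1258 * 60/100 = 3774/5
Step 2: decrease by 20% => multiply by 80/100
  3774/5 * 80/100 = 15096/25
Step 3: increase by 5% => multiply by 105/100
  15096/25 * 105/100 = 79254/125
Final value = 79254/125

79254/125


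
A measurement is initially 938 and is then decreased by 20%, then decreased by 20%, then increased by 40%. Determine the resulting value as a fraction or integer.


Start: 938
Step 1: decrease by 20% => multiply by 80/100
  938 * 80/100 = 3752/5
Step 2: decrease by 20% => multiply by 80/100
  3752/5 * 80/100 = 15008/25
Step 3: increase by 40% => multiply by 140/100
  15008/25 * 140/100 = 105056/125
Final value = 105056/125

105056/125


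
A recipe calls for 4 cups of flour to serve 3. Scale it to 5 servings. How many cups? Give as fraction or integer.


Original: 4 cups for 3 servings
Target servings = 5
Scaling factor = 5/3
New amount = 4 * 5/3
= 20/3
= 20/3 cups

20/3


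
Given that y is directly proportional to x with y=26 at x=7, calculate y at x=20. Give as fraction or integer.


Direct proportion: y = kx
Find k: k = 26/7 = 26/7
Compute y at x=20: y = 26/7 * 20
y = 520/7

520/7


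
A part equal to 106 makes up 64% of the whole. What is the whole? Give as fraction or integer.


Given: 106 is 64% of the whole
Set up: 106 = 64/100 * whole
whole = 106 * 100 / 64
whole = 10600 / 64
whole = 1325/8

1325/8


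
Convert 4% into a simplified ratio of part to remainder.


Part = 4%, Remainder = 96%
Ratio = 4:96
GCD(4, 96) = 4
Simplify: 1:24 = 1:24

1:24


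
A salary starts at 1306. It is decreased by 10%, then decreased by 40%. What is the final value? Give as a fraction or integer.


Start: 1306
Step 1: decrease by 10% => multiply by 90/100
  1306 * 90/100 = 5877/5
Step 2: decrease by 40% => multiply by 60/100
  5877/5 * 60/100 = 17631/25
Final value = 17631/25

17631/25


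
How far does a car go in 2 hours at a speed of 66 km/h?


Using distance = speed * time
Speed = 66 km/h
Time = 2 hours
Distance = 66 * 2
= 132 km

132


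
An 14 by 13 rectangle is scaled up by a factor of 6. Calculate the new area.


Original dimensions: 14 x 13
Enlargement factor = 6
New width = 14 * 6 = 84
New height = 13 * 6 = 78
New area = 84 * 78 = 6552

6552


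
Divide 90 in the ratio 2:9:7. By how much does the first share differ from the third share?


Total parts = 2 + 9 + 7 = 18
Value per part = 90 / 18 = 5
Shares: 2*5=10, 9*5=45, 7*5=35
First share = 10, third share = 35
Difference = |10 - 35| = 25

25


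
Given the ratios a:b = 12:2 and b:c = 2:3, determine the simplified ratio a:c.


Given a:b = 12:2 and b:c = 2:3
Make b consistent. Multiply first ratio by 2: a:b = 24:4
Multiply second ratio by 2: b:c = 4:6
Now b = 4 in both, so a:b:c = 24:4:6
Therefore a:c = 24:6
Simplify by GCD: a:c = 4:1

4:1


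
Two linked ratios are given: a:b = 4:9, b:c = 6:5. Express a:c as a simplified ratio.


Given a:b = 4:9 and b:c = 6:5
Make b consistent. Multiply first ratio by 6: a:b = 24:54
Multiply second ratio by 9: b:c = 54:45
Now b = 54 in both, so a:b:c = 24:54:45
Therefore a:c = 24:45
Simplify by GCD: a:c = 8:15

8:15


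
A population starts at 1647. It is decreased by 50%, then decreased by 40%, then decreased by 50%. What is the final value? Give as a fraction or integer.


Start: 1647
Step 1: decrease by 50% => multiply by 50/100
  1647 * 50/100 = 1647/2
Step 2: decrease by 40% => multiply by 60/100
  1647/2 * 60/100 = 4941/10
Step 3: decrease by 50% => multiply by 50/100
  4941/10 * 50/100 = 4941/20
Final value = 4941/20

4941/20


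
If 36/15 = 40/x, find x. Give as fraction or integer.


Setting up: 36/15 = 40/x
Cross multiply: 36 * x = 15 * 40
36x = 600
x = 600/36
x = 50/3

50/3


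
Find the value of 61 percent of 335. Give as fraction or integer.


Compute 61% of 335
Convert percentage: 61% = 61/100
Multiply: 335 * 61/100
= 20435/100
= 4087/20

4087/20


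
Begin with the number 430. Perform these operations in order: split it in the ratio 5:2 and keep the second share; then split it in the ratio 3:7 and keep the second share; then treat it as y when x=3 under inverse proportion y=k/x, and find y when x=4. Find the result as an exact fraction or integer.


Start with 430.
Step 1: Split 5:2, second share = 430 * 2/7 = 860/7
Step 2: Split 3:7, second share = 860/7 * 7/10 = 86
Step 3: Inverse prop: k = (86)*3; new y = k/4 = 86*3/4 = 129/2
Final result = 129/2

129/2


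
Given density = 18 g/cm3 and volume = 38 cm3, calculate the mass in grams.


Using mass = density * volume
Density = 18 g/cm3
Volume = 38 cm3
Mass = 18 * 38
= 684 g

684


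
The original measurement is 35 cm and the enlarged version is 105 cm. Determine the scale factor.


Original length = 35 cm
Scaled length = 105 cm
Scale factor = 105 / 35
= 3

3


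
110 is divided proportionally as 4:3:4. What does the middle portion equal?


Ratio = 4:3:4
Total parts = 4 + 3 + 4 = 11
Value per part = 110 / 11 = 10
First share = 4 * 10 = 40
Middle share = 3 * 10 = 30
Third share = 4 * 10 = 40

30


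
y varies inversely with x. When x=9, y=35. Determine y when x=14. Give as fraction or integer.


Inverse proportion: y = k/x
Find k: k = 9 * 35 = 315
Compute y at x=14: y = 315/14
y = 45/2

45/2


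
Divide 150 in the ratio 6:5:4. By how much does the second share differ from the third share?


Total parts = 6 + 5 + 4 = 15
Value per part = 150 / 15 = 10
Shares: 6*10=60, 5*10=50, 4*10=40
Second share = 50, third share = 40
Difference = |50 - 40| = 10

10


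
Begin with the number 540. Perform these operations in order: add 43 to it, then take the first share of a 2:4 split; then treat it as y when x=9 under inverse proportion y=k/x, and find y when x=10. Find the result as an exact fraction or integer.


Start with 540.
Step 1: Add 43: 540+43=583; split 2:4 first = 583*2/6 = 583/3
Step 2: Inverse prop: k = (583/3)*9; new y = k/10 = 583/3*9/10 = 1749/10
Final result = 1749/10

1749/10


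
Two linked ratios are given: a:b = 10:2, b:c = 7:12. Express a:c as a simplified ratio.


Given a:b = 10:2 and b:c = 7:12
Make b consistent. Multiply first ratio by 7: a:b = 70:14
Multiply second ratio by 2: b:c = 14:24
Now b = 14 in both, so a:b:c = 70:14:24
Therefore a:c = 70:24
Simplify by GCD: a:c = 35:12

35:12


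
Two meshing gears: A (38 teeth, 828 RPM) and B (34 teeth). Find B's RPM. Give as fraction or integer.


Gear ratio: teeth_A * RPM_A = teeth_B * RPM_B
38 * 828 = 34 * RPM_B
31464 = 34 * RPM_B
RPM_B = 31464 / 34
RPM_B = 15732/17

15732/17


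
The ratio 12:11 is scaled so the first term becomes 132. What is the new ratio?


Original ratio: 12:11
First term target: 132
Scale factor = 132 / 12 = 11
Multiply second term: 11 * 11 = 121
Equivalent ratio = 132:121

132:121


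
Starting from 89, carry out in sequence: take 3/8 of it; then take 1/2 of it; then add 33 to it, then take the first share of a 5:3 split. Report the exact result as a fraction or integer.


Start with 89.
Step 1: Take 3/8: 89 * 3/8 = 267/8
Step 2: Take 1/2: 267/8 * 1/2 = 267/16
Step 3: Add 33: 267/16+33=795/16; split 5:3 first = 795/16*5/8 = 3975/128
Final result = 3975/128

3975/128


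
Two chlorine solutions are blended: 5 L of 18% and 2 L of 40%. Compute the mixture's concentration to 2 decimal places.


Solute in mixture 1 = 18% of 5 L = 5*18/100 = 9/10 L
Solute in mixture 2 = 40% of 2 L = 2*40/100 = 4/5 L
Total solute = 9/10 + 4/5 = 17/10 L
Total volume = 5 + 2 = 7 L
Final concentration = 17/10/7 * 100 = 24.29%

24.29


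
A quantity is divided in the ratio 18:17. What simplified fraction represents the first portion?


Total parts = 18 + 17 = 35
First part fraction = 18/35
Simplify: 18/35 = 18/35

18/35


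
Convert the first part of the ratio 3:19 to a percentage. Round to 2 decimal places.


Total parts = 3 + 19 = 22
First part fraction = 3/22
Percentage = (3/22) * 100
= 0.136364 * 100
= 13.64%

13.64


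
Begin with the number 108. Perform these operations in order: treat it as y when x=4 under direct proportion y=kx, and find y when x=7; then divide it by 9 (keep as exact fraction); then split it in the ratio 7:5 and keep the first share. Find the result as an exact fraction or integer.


Start with 108.
Step 1: Direct prop: k = (108)/4; new y = k*7 = 108*7/4 = 189
Step 2: Divide by 9: 189 / 9 = 21
Step 3: Split 7:5, first share = 21 * 7/12 = 49/4
Final result = 49/4

49/4


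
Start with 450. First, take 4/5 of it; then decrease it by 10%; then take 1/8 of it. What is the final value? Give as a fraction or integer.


Start with 450.
Step 1: Take 4/5: 450 * 4/5 = 360
Step 2: Decrease by 10%: 360 * 90/100 = 324
Step 3: Take 1/8: 324 * 1/8 = 81/2
Final result = 81/2

81/2


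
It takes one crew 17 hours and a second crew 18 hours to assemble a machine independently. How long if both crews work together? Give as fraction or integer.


Rate of A = 1/17 job per hour
Rate of B = 1/18 job per hour
Combined rate = 1/17 + 1/18
Find common denominator: (18 + 17)/(17*18) = 35/306
Combined rate = 35/306 job per hour
Time together = 1 / (35/306) = 306/35 hours

306/35


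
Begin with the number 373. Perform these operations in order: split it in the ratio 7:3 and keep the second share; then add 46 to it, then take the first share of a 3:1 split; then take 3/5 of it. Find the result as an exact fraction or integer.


Start with 373.
Step 1: Split 7:3, second share = 373 * 3/10 = 1119/10
Step 2: Add 46: 1119/10+46=1579/10; split 3:1 first = 1579/10*3/4 = 4737/40
Step 3: Take 3/5: 4737/40 * 3/5 = 14211/200
Final result = 14211/200

14211/200


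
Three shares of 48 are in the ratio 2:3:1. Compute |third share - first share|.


Total parts = 2 + 3 + 1 = 6
Value per part = 48 / 6 = 8
Shares: 2*8=16, 3*8=24, 1*8=8
Third share = 8, first share = 16
Difference = |8 - 16| = 8

8


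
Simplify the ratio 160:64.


Find GCD(160, 64)
GCD = 32
Divide both by 32: 160/32 = 5, 64/32 = 2
Simplified ratio = 5:2

5:2


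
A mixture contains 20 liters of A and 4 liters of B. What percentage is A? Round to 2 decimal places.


Volume of A = 20 L
Volume of B = 4 L
Total volume = 20 + 4 = 24 L
Percentage of A = (20/24) * 100
= 83.33%

83.33


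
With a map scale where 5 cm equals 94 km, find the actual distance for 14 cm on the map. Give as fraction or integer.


Map scale: 5 cm = 94 km
Measured distance on map = 14 cm
Set up proportion: 14 * 94 / 5
= 1316 / 5
= 1316/5 km

1316/5


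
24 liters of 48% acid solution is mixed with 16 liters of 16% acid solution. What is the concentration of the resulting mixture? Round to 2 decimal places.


Solute in mixture 1 = 48% of 24 L = 24*48/100 = 288/25 L
Solute in mixture 2 = 16% of 16 L = 16*16/100 = 64/25 L
Total solute = 288/25 + 64/25 = 352/25 L
Total volume = 24 + 16 = 40 L
Final concentration = 352/25/40 * 100 = 35.20%

35.20


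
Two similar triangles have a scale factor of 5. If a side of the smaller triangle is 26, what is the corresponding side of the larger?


Similar triangles have proportional sides
Scale factor = 5
Smaller side = 26
Corresponding larger side = 26 * 5
= 130

130


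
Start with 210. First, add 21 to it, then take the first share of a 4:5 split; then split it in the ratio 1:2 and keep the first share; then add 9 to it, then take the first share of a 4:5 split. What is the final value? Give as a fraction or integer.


Start with 210.
Step 1: Add 21: 210+21=231; split 4:5 first = 231*4/9 = 308/3
Step 2: Split 1:2, first share = 308/3 * 1/3 = 308/9
Step 3: Add 9: 308/9+9=389/9; split 4:5 first = 389/9*4/9 = 1556/81
Final result = 1556/81

1556/81


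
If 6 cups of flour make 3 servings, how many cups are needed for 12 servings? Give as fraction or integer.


Original: 6 cups for 3 servings
Target servings = 12
Scaling factor = 12/3
New amount = 6 * 12/3
= 72/3
= 24 cups

24


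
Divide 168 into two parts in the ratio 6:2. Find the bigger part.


Total parts = 6 + 2 = 8
Value per part = 168 / 8 = 21
First share = 6 * 21 = 126
Second share = 2 * 21 = 42
Larger share = 126

126


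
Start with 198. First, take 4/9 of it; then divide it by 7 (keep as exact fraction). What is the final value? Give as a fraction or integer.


Start with 198.
Step 1: Take 4/9: 198 * 4/9 = 88
Step 2: Divide by 7: 88 / 7 = 88/7
Final result = 88/7

88/7


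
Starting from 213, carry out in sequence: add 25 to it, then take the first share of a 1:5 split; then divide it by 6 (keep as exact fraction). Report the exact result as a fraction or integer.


Start with 213.
Step 1: Add 25: 213+25=238; split 1:5 first = 238*1/6 = 119/3
Step 2: Divide by 6: 119/3 / 6 = 119/18
Final result = 119/18

119/18


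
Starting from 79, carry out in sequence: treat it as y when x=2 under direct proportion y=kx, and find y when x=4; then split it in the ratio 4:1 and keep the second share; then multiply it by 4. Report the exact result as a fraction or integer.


Start with 79.
Step 1: Direct prop: k = (79)/2; new y = k*4 = 79*4/2 = 158
Step 2: Split 4:1, second share = 158 * 1/5 = 158/5
Step 3: Multiply by 4: 158/5 * 4 = 632/5
Final result = 632/5

632/5


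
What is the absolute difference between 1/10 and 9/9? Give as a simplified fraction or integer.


Simplify: 1/10 = 1/10 and 9/9 = 1
Find common denominator: LCD = 10
Convert: 1/10 and 10/10
Difference = |1 - 10|/10 = 9/10
Simplified = 9/10

9/10


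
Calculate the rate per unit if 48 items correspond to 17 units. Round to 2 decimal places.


Total items = 48
Number of units = 17
Unit rate = 48 / 17
= 2.82 items per unit

2.82


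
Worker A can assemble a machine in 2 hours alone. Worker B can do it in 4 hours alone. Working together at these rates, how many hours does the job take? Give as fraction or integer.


Rate of A = 1/2 job per hour
Rate of B = 1/4 job per hour
Combined rate = 1/2 + 1/4
Find common denominator: (4 + 2)/(2*4) = 6/8
Combined rate = 3/4 job per hour
Time together = 1 / (3/4) = 4/3 hours

4/3


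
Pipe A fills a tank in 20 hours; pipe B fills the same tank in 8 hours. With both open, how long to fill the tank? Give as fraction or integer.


Rate of A = 1/20 job per hour
Rate of B = 1/8 job per hour
Combined rate = 1/20 + 1/8
Find common denominator: (8 + 20)/(20*8) = 28/160
Combined rate = 7/40 job per hour
Time together = 1 / (7/40) = 40/7 hours

40/7


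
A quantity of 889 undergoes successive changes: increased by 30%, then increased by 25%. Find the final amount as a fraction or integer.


Start: 889
Step 1: increase by 30% => multiply by 130/100
  889 * 130/100 = 11557/10
Step 2: increase by 25% => multiply by 125/100
  11557/10 * 125/100 = 11557/8
Final value = 11557/8

11557/8


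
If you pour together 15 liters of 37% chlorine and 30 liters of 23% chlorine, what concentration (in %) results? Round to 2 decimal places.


Solute in mixture 1 = 37% of 15 L = 15*37/100 = 111/20 L
Solute in mixture 2 = 23% of 30 L = 30*23/100 = 69/10 L
Total solute = 111/20 + 69/10 = 249/20 L
Total volume = 15 + 30 = 45 L
Final concentration = 249/20/45 * 100 = 27.67%

27.67


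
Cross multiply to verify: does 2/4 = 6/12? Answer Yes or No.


Cross multiply to check 2/4 = 6/12
Left cross product: 2 * 12 = 24
Right cross product: 4 * 6 = 24
24 = 24
Equal, so proportions match => Yes

Yes


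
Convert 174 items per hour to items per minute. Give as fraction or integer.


Converting from per hour to per minute
Rate = 174 items per hour
Divide by 60: 174/60
= 29/10 items per minute

29/10


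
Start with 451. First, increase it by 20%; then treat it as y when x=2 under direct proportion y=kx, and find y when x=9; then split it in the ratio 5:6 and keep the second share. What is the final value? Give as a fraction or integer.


Start with 451.
Step 1: Increase by 20%: 451 * 120/100 = 2706/5
Step 2: Direct prop: k = (2706/5)/2; new y = k*9 = 2706/5*9/2 = 12177/5
Step 3: Split 5:6, second share = 12177/5 * 6/11 = 6642/5
Final result = 6642/5

6642/5


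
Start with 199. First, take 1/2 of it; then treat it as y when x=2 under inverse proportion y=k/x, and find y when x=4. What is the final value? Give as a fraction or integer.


Start with 199.
Step 1: Take 1/2: 199 * 1/2 = 199/2
Step 2: Inverse prop: k = (199/2)*2; new y = k/4 = 199/2*2/4 = 199/4
Final result = 199/4

199/4


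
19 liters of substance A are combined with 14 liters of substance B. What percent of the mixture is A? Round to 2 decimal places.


Volume of A = 19 L
Volume of B = 14 L
Total volume = 19 + 14 = 33 L
Percentage of A = (19/33) * 100
= 57.58%

57.58


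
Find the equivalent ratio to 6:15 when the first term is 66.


Original ratio: 6:15
First term target: 66
Scale factor = 66 / 6 = 11
Multiply second term: 15 * 11 = 165
Equivalent ratio = 66:165

66:165


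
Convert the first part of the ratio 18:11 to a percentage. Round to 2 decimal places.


Total parts = 18 + 11 = 29
First part fraction = 18/29
Percentage = (18/29) * 100
= 0.62069 * 100
= 62.07%

62.07


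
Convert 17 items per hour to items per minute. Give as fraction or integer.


Converting from per hour to per minute
Rate = 17 items per hour
Divide by 60: 17/60
= 17/60 items per minute

17/60


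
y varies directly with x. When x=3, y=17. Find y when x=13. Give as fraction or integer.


Direct proportion: y = kx
Find k: k = 17/3 = 17/3
Compute y at x=13: y = 17/3 * 13
y = 221/3

221/3


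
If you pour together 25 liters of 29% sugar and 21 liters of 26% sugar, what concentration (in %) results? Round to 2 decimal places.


Solute in mixture 1 = 29% of 25 L = 25*29/100 = 29/4 L
Solute in mixture 2 = 26% of 21 L = 21*26/100 = 273/50 L
Total solute = 29/4 + 273/50 = 1271/100 L
Total volume = 25 + 21 = 46 L
Final concentration = 1271/100/46 * 100 = 27.63%

27.63


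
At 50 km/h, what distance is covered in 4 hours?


Using distance = speed * time
Speed = 50 km/h
Time = 4 hours
Distance = 50 * 4
= 200 km

200


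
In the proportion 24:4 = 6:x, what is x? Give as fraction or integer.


Setting up: 24/4 = 6/x
Cross multiply: 24 * x = 4 * 6
24x = 24
x = 24/24
x = 1

1


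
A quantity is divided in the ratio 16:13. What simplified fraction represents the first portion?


Total parts = 16 + 13 = 29
First part fraction = 16/29
Simplify: 16/29 = 16/29

16/29


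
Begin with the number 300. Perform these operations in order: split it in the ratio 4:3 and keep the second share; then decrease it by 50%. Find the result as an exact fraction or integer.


Start with 300.
Step 1: Split 4:3, second share = 300 * 3/7 = 900/7
Step 2: Decrease by 50%: 900/7 * 50/100 = 450/7
Final result = 450/7

450/7


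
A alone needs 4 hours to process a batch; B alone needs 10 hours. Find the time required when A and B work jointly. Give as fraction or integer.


Rate of A = 1/4 job per hour
Rate of B = 1/10 job per hour
Combined rate = 1/4 + 1/10
Find common denominator: (10 + 4)/(4*10) = 14/40
Combined rate = 7/20 job per hour
Time together = 1 / (7/20) = 20/7 hours

20/7


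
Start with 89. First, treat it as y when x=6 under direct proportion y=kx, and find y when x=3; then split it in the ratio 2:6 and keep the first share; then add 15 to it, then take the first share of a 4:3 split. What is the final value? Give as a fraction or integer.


Start with 89.
Step 1: Direct prop: k = (89)/6; new y = k*3 = 89*3/6 = 89/2
Step 2: Split 2:6, first share = 89/2 * 2/8 = 89/8
Step 3: Add 15: 89/8+15=209/8; split 4:3 first = 209/8*4/7 = 209/14
Final result = 209/14

209/14


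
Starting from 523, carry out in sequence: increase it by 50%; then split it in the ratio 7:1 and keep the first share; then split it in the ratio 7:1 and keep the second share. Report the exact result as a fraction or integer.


Start with 523.
Step 1: Increase by 50%: 523 * 150/100 = 1569/2
Step 2: Split 7:1, first share = 1569/2 * 7/8 = 10983/16
Step 3: Split 7:1, second share = 10983/16 * 1/8 = 10983/128
Final result = 10983/128

10983/128


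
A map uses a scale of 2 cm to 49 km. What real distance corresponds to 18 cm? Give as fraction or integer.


Map scale: 2 cm = 49 km
Measured distance on map = 18 cm
Set up proportion: 18 * 49 / 2
= 882 / 2
= 441 km

441


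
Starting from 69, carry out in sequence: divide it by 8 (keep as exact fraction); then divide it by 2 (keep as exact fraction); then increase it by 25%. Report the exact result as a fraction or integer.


Start with 69.
Step 1: Divide by 8: 69 / 8 = 69/8
Step 2: Divide by 2: 69/8 / 2 = 69/16
Step 3: Increase by 25%: 69/16 * 125/100 = 345/64
Final result = 345/64

345/64


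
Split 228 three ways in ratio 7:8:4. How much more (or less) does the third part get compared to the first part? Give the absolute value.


Total parts = 7 + 8 + 4 = 19
Value per part = 228 / 19 = 12
Shares: 7*12=84, 8*12=96, 4*12=48
Third share = 48, first share = 84
Difference = |48 - 84| = 36

36


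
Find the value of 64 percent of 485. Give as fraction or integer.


Compute 64% of 485
Convert percentage: 64% = 64/100
Multiply: 485 * 64/100
= 31040/100
= 1552/5

1552/5


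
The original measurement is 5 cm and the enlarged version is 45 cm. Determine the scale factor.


Original length = 5 cm
Scaled length = 45 cm
Scale factor = 45 / 5
= 9

9


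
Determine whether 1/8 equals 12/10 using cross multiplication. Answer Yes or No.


Cross multiply to check 1/8 = 12/10
Left cross product: 1 * 10 = 10
Right cross product: 8 * 12 = 96
10 != 96
Not equal, so proportions differ => No

No


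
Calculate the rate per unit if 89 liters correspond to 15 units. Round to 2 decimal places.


Total liters = 89
Number of units = 15
Unit rate = 89 / 15
= 5.93 liters per unit

5.93


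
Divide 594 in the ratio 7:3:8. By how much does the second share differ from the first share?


Total parts = 7 + 3 + 8 = 18
Value per part = 594 / 18 = 33
Shares: 7*33=231, 3*33=99, 8*33=264
Second share = 99, first share = 231
Difference = |99 - 231| = 132

132


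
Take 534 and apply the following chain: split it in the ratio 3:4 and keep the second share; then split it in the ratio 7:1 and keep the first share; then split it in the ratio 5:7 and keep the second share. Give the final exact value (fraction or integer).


Start with 534.
Step 1: Split 3:4, second share = 534 * 4/7 = 2136/7
Step 2: Split 7:1, first share = 2136/7 * 7/8 = 267
Step 3: Split 5:7, second share = 267 * 7/12 = 623/4
Final result = 623/4

623/4


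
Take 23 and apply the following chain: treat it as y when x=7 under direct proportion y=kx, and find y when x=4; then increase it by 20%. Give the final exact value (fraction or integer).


Start with 23.
Step 1: Direct prop: k = (23)/7; new y = k*4 = 23*4/7 = 92/7
Step 2: Increase by 20%: 92/7 * 120/100 = 552/35
Final result = 552/35

552/35


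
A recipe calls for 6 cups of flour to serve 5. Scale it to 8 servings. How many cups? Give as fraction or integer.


Original: 6 cups for 5 servings
Target servings = 8
Scaling factor = 8/5
New amount = 6 * 8/5
= 48/5
= 48/5 cups

48/5


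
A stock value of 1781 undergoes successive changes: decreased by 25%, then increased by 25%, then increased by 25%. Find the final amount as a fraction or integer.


Start: 1781
Step 1: decrease by 25% => multiply by 75/100
  1781 * 75/100 = 5343/4
Step 2: increase by 25% => multiply by 125/100
  5343/4 * 125/100 = 26715/16
Step 3: increase by 25% => multiply by 125/100
  26715/16 * 125/100 = 133575/64
Final value = 133575/64

133575/64


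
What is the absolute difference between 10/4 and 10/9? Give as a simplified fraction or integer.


Simplify: 10/4 = 5/2 and 10/9 = 10/9
Find common denominator: LCD = 18
Convert: 45/18 and 20/18
Difference = |45 - 20|/18 = 25/18
Simplified = 25/18

25/18


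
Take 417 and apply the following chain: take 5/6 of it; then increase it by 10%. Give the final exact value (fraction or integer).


Start with 417.
Step 1: Take 5/6: 417 * 5/6 = 695/2
Step 2: Increase by 10%: 695/2 * 110/100 = 1529/4
Final result = 1529/4

1529/4


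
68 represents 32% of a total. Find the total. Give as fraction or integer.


Given: 68 is 32% of the whole
Set up: 68 = 32/100 * whole
whole = 68 * 100 / 32
whole = 6800 / 32
whole = 425/2

425/2
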